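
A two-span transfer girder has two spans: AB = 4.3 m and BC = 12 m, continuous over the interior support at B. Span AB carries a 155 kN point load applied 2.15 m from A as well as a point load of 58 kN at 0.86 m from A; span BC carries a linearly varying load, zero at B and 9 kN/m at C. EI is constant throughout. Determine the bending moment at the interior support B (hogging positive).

M_B = 94.94 kN·m

Release continuity at B by inserting a hinge; the redundant is the internal moment M_B. The primary structure is two simply-supported spans AB and BC.
Rotations at B on the released spans (each span's end-slope, ×1/EI):
  span AB: point load 155 at a = 2.15: Pab(L + a)/(6LEI) = 179.1/EI
  span AB: point load 58 at a = 0.86: Pab(L + a)/(6LEI) = 34.32/EI
  span BC: triangular load, peak 9: 7w₀L³/(360EI) = 302.4/EI
  relative rotation θ_0 = (213.4 + 302.4)/EI = 515.8/EI
A unit hogging moment at B produces rotation L₁/(3EI) + L₂/(3EI) = 5.433/EI.
Compatibility: M_B·(L₁+L₂)/(3EI) = θ_0, giving M_B = 94.94 kN·m (hogging).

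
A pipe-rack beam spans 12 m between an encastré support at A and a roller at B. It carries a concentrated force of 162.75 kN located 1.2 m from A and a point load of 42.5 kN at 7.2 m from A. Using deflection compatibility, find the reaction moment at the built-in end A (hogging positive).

M_A = 252.7 kN·m

Remove the prop at B; the released (primary) structure is a cantilever built in at A.
Primary-structure tip deflection at B by superposition:
  point load 162.75 at a = 1.2: Pa²(3L − a)/(6EI) = 1359/EI
  point load 42.5 at a = 7.2: Pa²(3L − a)/(6EI) = 10575/EI
  δ_0 = 11935/EI
Flexibility coefficient — unit upward force at B: δ_{BB} = L³/(3EI) = 576/EI.
Compatibility at B: δ_0 − R_B·δ_{BB} = 0, so R_B = 11935/576 = 20.72 kN.
Moment equilibrium about A: M_A = Σ(load moments about A) − R_B·L = 501.3 − 20.72×12 = 252.7 kN·m.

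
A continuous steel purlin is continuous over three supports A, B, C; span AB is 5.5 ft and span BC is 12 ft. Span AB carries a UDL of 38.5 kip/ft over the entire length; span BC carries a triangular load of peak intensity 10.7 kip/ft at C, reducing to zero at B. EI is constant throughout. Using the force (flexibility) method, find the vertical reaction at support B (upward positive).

R_B = 155.7 kip

Insert a hinge at B; M_B is the redundant, and each span becomes simply supported.
End slopes at the hinge B, treating each span as simply supported:
  span AB: UDL 38.5: wL³/(24EI) = 266.9/EI
  span BC: triangular load, peak 10.7: 7w₀L³/(360EI) = 359.5/EI
  relative rotation θ_0 = (266.9 + 359.5)/EI = 626.4/EI
A unit hogging moment at B produces rotation L₁/(3EI) + L₂/(3EI) = 5.833/EI.
Slope continuity at B: θ_0 = M_B·5.833/EI, so M_B = 626.4/5.833 = 107.4 kip·ft (hogging).
Span AB, ΣM about A with M_B applied at B: R_B^{AB}·5.5 = 582.3 + 107.4, so R_B^{AB} = 125.4 kip and R_A = 211.8 − 125.4 = 86.35 kip.
Span BC, ΣM about C: R_B^{BC}·12 = 256.8 + 107.4, so R_B^{BC} = 30.35 kip and R_C = 64.2 − 30.35 = 33.85 kip.
R_B = 125.4 + 30.35 = 155.7 kip.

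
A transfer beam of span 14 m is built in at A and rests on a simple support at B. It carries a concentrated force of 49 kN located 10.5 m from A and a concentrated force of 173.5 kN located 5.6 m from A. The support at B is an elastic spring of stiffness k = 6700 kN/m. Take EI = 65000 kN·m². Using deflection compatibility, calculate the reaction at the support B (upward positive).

Choose R_B as the redundant. The primary structure is the cantilever fixed at A.
Primary-structure tip deflection at B by superposition:
  point load 49 at a = 10.5: Pa²(3L − a)/(6EI) = 28362/EI
  point load 173.5 at a = 5.6: Pa²(3L − a)/(6EI) = 33008/EI
  δ_0 = 61370/EI
Flexibility coefficient — unit upward force at B: δ_{BB} = L³/(3EI) = 914.7/EI.
With EI = 65000 kN·m²: δ_0 = 0.94416 m and δ_{BB} = 0.014072 m/kN.
Compatibility — the spring shortens by R_B/k under the reaction it provides: δ_0 − R_B·δ_{BB} = R_B/k. With 1/k = 0.000149 m/kN, R_B = δ_0 / (δ_{BB} + 1/k) = 0.94416 / (0.014072 + 0.000149) = 66.39 kN.

R_B = 66.39 kN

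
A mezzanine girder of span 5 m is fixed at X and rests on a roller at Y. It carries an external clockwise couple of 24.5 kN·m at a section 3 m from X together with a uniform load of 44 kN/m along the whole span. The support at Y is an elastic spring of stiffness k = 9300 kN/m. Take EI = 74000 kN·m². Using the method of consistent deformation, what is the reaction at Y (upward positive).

R_Y = 74.46 kN

Take the reaction at Y as the redundant and release it; the primary structure is a cantilever fixed at X.
Deflection at Y on the released cantilever, summing each load's contribution:
  clockwise couple 24.5 at a = 3: M₀a(2L − a)/(2EI) = 257.2/EI
  UDL 44: wL⁴/(8EI) = 3438/EI
  δ_0 = 3695/EI
Flexibility coefficient — unit upward force at Y: δ_{YY} = L³/(3EI) = 41.67/EI.
With EI = 74000 kN·m²: δ_0 = 0.049929 m and δ_{YY} = 0.000563 m/kN.
Compatibility — the spring shortens by R_Y/k under the reaction it provides: δ_0 − R_Y·δ_{YY} = R_Y/k. With 1/k = 0.000108 m/kN, R_Y = δ_0 / (δ_{YY} + 1/k) = 0.049929 / (0.000563 + 0.000108) = 74.46 kN.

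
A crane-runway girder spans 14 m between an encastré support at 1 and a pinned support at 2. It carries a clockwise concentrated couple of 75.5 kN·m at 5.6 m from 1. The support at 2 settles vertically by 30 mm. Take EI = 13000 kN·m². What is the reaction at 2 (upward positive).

R_2 = 4.751 kN

Release the roller at 2. Primary structure: cantilever fixed at 1.
Downward deflection at the released point 2 due to the loads:
  clockwise couple 75.5 at a = 5.6: M₀a(2L − a)/(2EI) = 4735/EI
Flexibility coefficient — unit upward force at 2: δ_{22} = L³/(3EI) = 914.7/EI.
With EI = 13000 kN·m²: δ_0 = 0.36426 m and δ_{22} = 0.070359 m/kN.
Compatibility — the beam at 2 must follow the support down by 0.03 m: δ_0 − R_2·δ_{22} = 0.03, so R_2 = (0.36426 − 0.03)/0.070359 = 4.751 kN.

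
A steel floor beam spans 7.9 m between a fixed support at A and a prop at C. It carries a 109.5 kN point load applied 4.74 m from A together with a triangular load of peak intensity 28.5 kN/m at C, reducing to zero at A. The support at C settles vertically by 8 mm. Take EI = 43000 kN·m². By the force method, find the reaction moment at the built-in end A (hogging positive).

M_A = 265.6 kN·m

Release the roller at C. Primary structure: cantilever fixed at A.
Primary-structure tip deflection at C by superposition:
  point load 109.5 at a = 4.74: Pa²(3L − a)/(6EI) = 7774/EI
  triangular load, peak 28.5 at the free end: 11w₀L⁴/(120EI) = 10176/EI
  δ_0 = 17950/EI
Flexibility coefficient — unit upward force at C: δ_{CC} = L³/(3EI) = 164.3/EI.
With EI = 43000 kN·m²: δ_0 = 0.41744 m and δ_{CC} = 0.003822 m/kN.
Compatibility — the beam at C must follow the support down by 0.008 m: δ_0 − R_C·δ_{CC} = 0.008, so R_C = (0.41744 − 0.008)/0.003822 = 107.1 kN.
Moment equilibrium about A: M_A = Σ(load moments about A) − R_C·L = 1112 − 107.1×7.9 = 265.6 kN·m.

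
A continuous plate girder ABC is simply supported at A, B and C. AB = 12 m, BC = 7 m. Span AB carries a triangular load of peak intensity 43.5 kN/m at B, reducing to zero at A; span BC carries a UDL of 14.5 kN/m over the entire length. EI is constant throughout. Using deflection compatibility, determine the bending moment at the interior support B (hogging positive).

M_B = 296.5 kN·m

Insert a hinge at B; M_B is the redundant, and each span becomes simply supported.
End slopes at the hinge B, treating each span as simply supported:
  span AB: triangular load, peak 43.5: w₀L³/(45EI) = 1670/EI
  span BC: UDL 14.5: wL³/(24EI) = 207.2/EI
  relative rotation θ_0 = (1670 + 207.2)/EI = 1878/EI
A unit hogging moment at B produces rotation L₁/(3EI) + L₂/(3EI) = 6.333/EI.
Compatibility: M_B·(L₁+L₂)/(3EI) = θ_0, giving M_B = 296.5 kN·m (hogging).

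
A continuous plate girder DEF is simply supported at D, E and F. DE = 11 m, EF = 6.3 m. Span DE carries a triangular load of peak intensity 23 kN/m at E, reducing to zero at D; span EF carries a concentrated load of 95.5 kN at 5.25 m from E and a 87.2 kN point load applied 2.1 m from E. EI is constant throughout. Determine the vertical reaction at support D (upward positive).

R_D = 26.46 kN

Release continuity at E by inserting a hinge; the redundant is the internal moment M_E. The primary structure is two simply-supported spans DE and EF.
End slopes at the hinge E, treating each span as simply supported:
  span DE: triangular load, peak 23: w₀L³/(45EI) = 680.3/EI
  span EF: point load 95.5 at a = 5.25: Pab(L + b)/(6LEI) = 102.4/EI
  span EF: point load 87.2 at a = 2.1: Pab(L + b)/(6LEI) = 213.6/EI
  relative rotation θ_0 = (680.3 + 316)/EI = 996.3/EI
A unit hogging moment at E produces rotation L₁/(3EI) + L₂/(3EI) = 5.767/EI.
Slope continuity at E: θ_0 = M_E·5.767/EI, so M_E = 996.3/5.767 = 172.8 kN·m (hogging).
Span DE, ΣM about D with M_E applied at E: R_E^{DE}·11 = 927.7 + 172.8, so R_E^{DE} = 100 kN and R_D = 126.5 − 100 = 26.46 kN.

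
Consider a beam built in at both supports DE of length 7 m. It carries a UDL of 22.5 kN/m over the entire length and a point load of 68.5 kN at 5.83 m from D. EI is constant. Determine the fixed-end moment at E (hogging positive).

M_E = 147.5 kN·m

Release both end moments; the primary structure is a simply-supported span DE with redundants M_D and M_E.
Simple-span end rotations at D and E under the given loads:
  at D: UDL 22.5: wL³/(24EI) = 321.6/EI
  at E: UDL 22.5: wL³/(24EI) = 321.6/EI
  at D: point load 68.5 at a = 5.83: Pab(L + b)/(6LEI) = 90.89/EI
  at E: point load 68.5 at a = 5.83: Pab(L + a)/(6LEI) = 142.7/EI
  θ_D0 = 412.5/EI,  θ_E0 = 464.3/EI
Flexibility coefficients: a unit moment at one end gives L/(3EI) there and L/(6EI) at the far end, so f₁₁ = f₂₂ = 2.333/EI and f₁₂ = f₂₁ = 1.167/EI.
Compatibility — zero rotation at each built-in end:
  2.333 M_D + 1.167 M_E = 412.5
  1.167 M_D + 2.333 M_E = 464.3
Solving the pair gives M_D = 103 kN·m and M_E = 147.5 kN·m (hogging).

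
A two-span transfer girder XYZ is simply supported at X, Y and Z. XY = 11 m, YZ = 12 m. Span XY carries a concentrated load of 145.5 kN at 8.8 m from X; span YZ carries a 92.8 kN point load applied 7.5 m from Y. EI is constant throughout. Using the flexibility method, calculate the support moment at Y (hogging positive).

M_Y = 203.8 kN·m

Release continuity at Y by inserting a hinge; the redundant is the internal moment M_Y. The primary structure is two simply-supported spans XY and YZ.
End slopes at the hinge Y, treating each span as simply supported:
  span XY: point load 145.5 at a = 8.8: Pab(L + a)/(6LEI) = 845.1/EI
  span YZ: point load 92.8 at a = 7.5: Pab(L + b)/(6LEI) = 717.8/EI
  relative rotation θ_0 = (845.1 + 717.8)/EI = 1563/EI
A unit hogging moment at Y produces rotation L₁/(3EI) + L₂/(3EI) = 7.667/EI.
Compatibility: M_Y·(L₁+L₂)/(3EI) = θ_0, giving M_Y = 203.8 kN·m (hogging).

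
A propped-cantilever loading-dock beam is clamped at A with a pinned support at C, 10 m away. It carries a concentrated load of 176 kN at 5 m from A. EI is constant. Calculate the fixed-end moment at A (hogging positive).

M_A = 330 kN·m

Choose R_C as the redundant. The primary structure is the cantilever fixed at A.
Deflection at C on the released cantilever, summing each load's contribution:
  point load 176 at a = 5: Pa²(3L − a)/(6EI) = 18333/EI
Flexibility coefficient — unit upward force at C: δ_{CC} = L³/(3EI) = 333.3/EI.
The prop prevents deflection at C: R_C = δ_0/δ_{CC} = 18333/333.3 = 55 kN.
Moment equilibrium about A: M_A = Σ(load moments about A) − R_C·L = 880 − 55×10 = 330 kN·m.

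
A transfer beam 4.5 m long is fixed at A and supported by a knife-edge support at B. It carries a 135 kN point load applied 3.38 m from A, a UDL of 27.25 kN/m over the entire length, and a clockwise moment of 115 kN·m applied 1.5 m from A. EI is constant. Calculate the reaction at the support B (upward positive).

Take the reaction at B as the redundant and release it; the primary structure is a cantilever fixed at A.
Primary-structure tip deflection at B by superposition:
  point load 135 at a = 3.38: Pa²(3L − a)/(6EI) = 2601/EI
  UDL 27.25: wL⁴/(8EI) = 1397/EI
  clockwise couple 115 at a = 1.5: M₀a(2L − a)/(2EI) = 646.9/EI
  δ_0 = 4645/EI
Tip deflection under a unit load at B: L³/(3EI) = 30.38/EI.
The prop prevents deflection at B: R_B = δ_0/δ_{BB} = 4645/30.38 = 152.9 kN.

R_B = 152.9 kN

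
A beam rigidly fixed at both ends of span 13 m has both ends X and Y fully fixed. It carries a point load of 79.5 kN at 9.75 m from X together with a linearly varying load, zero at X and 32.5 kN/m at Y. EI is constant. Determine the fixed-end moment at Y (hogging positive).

M_Y = 420 kN·m

Take the two fixed-end moments M_X, M_Y as redundants; the released structure is the simple span XY.
Simple-span end rotations at X and Y under the given loads:
  at X: point load 79.5 at a = 9.75: Pab(L + b)/(6LEI) = 524.8/EI
  at Y: point load 79.5 at a = 9.75: Pab(L + a)/(6LEI) = 734.8/EI
  at X: triangular load, peak 32.5: 7w₀L³/(360EI) = 1388/EI
  at Y: triangular load, peak 32.5: w₀L³/(45EI) = 1587/EI
  θ_X0 = 1913/EI,  θ_Y0 = 2321/EI
Flexibility coefficients: a unit moment at one end gives L/(3EI) there and L/(6EI) at the far end, so f₁₁ = f₂₂ = 4.333/EI and f₁₂ = f₂₁ = 2.167/EI.
Compatibility — zero rotation at each built-in end:
  4.333 M_X + 2.167 M_Y = 1913
  2.167 M_X + 4.333 M_Y = 2321
Solving the pair gives M_X = 231.5 kN·m and M_Y = 420 kN·m (hogging).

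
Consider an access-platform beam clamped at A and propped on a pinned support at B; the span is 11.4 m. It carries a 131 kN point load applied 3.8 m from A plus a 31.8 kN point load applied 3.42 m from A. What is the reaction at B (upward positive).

Release the roller at B. Primary structure: cantilever fixed at A.
Free-end deflection of the primary structure under the applied loading (downward +):
  point load 131 at a = 3.8: Pa²(3L − a)/(6EI) = 9584/EI
  point load 31.8 at a = 3.42: Pa²(3L − a)/(6EI) = 1908/EI
  δ_0 = 11492/EI
Tip deflection under a unit load at B: L³/(3EI) = 493.8/EI.
Compatibility at B: δ_0 − R_B·δ_{BB} = 0, so R_B = 11492/493.8 = 23.27 kN.

R_B = 23.27 kN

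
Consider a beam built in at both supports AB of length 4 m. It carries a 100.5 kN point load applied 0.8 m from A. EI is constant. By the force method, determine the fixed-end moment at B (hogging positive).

M_B = 12.86 kN·m

Release both end moments; the primary structure is a simply-supported span AB with redundants M_A and M_B.
End rotations of the released simple span under the applied load (×1/EI):
  at A: point load 100.5 at a = 0.8: Pab(L + b)/(6LEI) = 77.18/EI
  at B: point load 100.5 at a = 0.8: Pab(L + a)/(6LEI) = 51.46/EI
  θ_A0 = 77.18/EI,  θ_B0 = 51.46/EI
Flexibility coefficients: a unit moment at one end gives L/(3EI) there and L/(6EI) at the far end, so f₁₁ = f₂₂ = 1.333/EI and f₁₂ = f₂₁ = 0.6667/EI.
Compatibility — zero rotation at each built-in end:
  1.333 M_A + 0.6667 M_B = 77.18
  0.6667 M_A + 1.333 M_B = 51.46
Solving the pair gives M_A = 51.46 kN·m and M_B = 12.86 kN·m (hogging).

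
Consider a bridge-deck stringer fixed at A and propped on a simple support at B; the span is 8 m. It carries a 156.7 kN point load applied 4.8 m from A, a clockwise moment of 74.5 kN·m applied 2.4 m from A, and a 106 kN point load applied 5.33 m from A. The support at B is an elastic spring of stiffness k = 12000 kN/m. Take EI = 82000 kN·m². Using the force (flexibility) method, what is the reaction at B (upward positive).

R_B = 124.7 kN

Release the roller at B. Primary structure: cantilever fixed at A.
Free-end deflection of the primary structure under the applied loading (downward +):
  point load 156.7 at a = 4.8: Pa²(3L − a)/(6EI) = 11553/EI
  clockwise couple 74.5 at a = 2.4: M₀a(2L − a)/(2EI) = 1216/EI
  point load 106 at a = 5.33: Pa²(3L − a)/(6EI) = 9370/EI
  δ_0 = 22139/EI
Flexibility coefficient — unit upward force at B: δ_{BB} = L³/(3EI) = 170.7/EI.
With EI = 82000 kN·m²: δ_0 = 0.26999 m and δ_{BB} = 0.002081 m/kN.
Compatibility — the spring shortens by R_B/k under the reaction it provides: δ_0 − R_B·δ_{BB} = R_B/k. With 1/k = 0.000083 m/kN, R_B = δ_0 / (δ_{BB} + 1/k) = 0.26999 / (0.002081 + 0.000083) = 124.7 kN.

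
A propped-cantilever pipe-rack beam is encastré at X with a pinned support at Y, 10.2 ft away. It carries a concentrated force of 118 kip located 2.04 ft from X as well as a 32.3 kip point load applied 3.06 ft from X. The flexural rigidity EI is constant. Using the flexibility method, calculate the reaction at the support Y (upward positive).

Remove the prop at Y; the released (primary) structure is a cantilever built in at X.
Primary-structure tip deflection at Y by superposition:
  point load 118 at a = 2.04: Pa²(3L − a)/(6EI) = 2337/EI
  point load 32.3 at a = 3.06: Pa²(3L − a)/(6EI) = 1388/EI
  δ_0 = 3726/EI
Flexibility coefficient — unit upward force at Y: δ_{YY} = L³/(3EI) = 353.7/EI.
Compatibility at Y: δ_0 − R_Y·δ_{YY} = 0, so R_Y = 3726/353.7 = 10.53 kip.

R_Y = 10.53 kip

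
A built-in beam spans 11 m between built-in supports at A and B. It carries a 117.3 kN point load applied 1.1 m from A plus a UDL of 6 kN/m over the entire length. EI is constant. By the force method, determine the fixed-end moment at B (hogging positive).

M_B = 72.11 kN·m

Release both end moments; the primary structure is a simply-supported span AB with redundants M_A and M_B.
Simple-span end rotations at A and B under the given loads:
  at A: point load 117.3 at a = 1.1: Pab(L + b)/(6LEI) = 404.5/EI
  at B: point load 117.3 at a = 1.1: Pab(L + a)/(6LEI) = 234.2/EI
  at A: UDL 6: wL³/(24EI) = 332.8/EI
  at B: UDL 6: wL³/(24EI) = 332.8/EI
  θ_A0 = 737.3/EI,  θ_B0 = 566.9/EI
Flexibility coefficients: a unit moment at one end gives L/(3EI) there and L/(6EI) at the far end, so f₁₁ = f₂₂ = 3.667/EI and f₁₂ = f₂₁ = 1.833/EI.
Compatibility — zero rotation at each built-in end:
  3.667 M_A + 1.833 M_B = 737.3
  1.833 M_A + 3.667 M_B = 566.9
Solving the pair gives M_A = 165 kN·m and M_B = 72.11 kN·m (hogging).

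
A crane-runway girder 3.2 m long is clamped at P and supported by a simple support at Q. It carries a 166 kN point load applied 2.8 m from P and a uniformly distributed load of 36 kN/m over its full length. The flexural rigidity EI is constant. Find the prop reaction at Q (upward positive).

Choose R_Q as the redundant. The primary structure is the cantilever fixed at P.
Free-end deflection of the primary structure under the applied loading (downward +):
  point load 166 at a = 2.8: Pa²(3L − a)/(6EI) = 1475/EI
  UDL 36: wL⁴/(8EI) = 471.9/EI
  δ_0 = 1947/EI
Flexibility coefficient — unit upward force at Q: δ_{QQ} = L³/(3EI) = 10.92/EI.
Compatibility at Q: δ_0 − R_Q·δ_{QQ} = 0, so R_Q = 1947/10.92 = 178.2 kN.

R_Q = 178.2 kN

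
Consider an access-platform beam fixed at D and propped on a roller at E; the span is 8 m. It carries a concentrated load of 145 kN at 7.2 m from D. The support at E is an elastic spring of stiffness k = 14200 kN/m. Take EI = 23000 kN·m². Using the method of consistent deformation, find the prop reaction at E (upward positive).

R_E = 122.2 kN

Release the roller at E. Primary structure: cantilever fixed at D.
Downward deflection at the released point E due to the loads:
  point load 145 at a = 7.2: Pa²(3L − a)/(6EI) = 21047/EI
Tip deflection under a unit load at E: L³/(3EI) = 170.7/EI.
With EI = 23000 kN·m²: δ_0 = 0.91509 m and δ_{EE} = 0.00742 m/kN.
Compatibility — the spring shortens by R_E/k under the reaction it provides: δ_0 − R_E·δ_{EE} = R_E/k. With 1/k = 0.00007 m/kN, R_E = δ_0 / (δ_{EE} + 1/k) = 0.91509 / (0.00742 + 0.00007) = 122.2 kN.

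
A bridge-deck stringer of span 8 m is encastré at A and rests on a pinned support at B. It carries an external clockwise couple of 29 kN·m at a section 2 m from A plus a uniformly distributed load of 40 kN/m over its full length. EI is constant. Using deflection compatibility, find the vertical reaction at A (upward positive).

Choose R_B as the redundant. The primary structure is the cantilever fixed at A.
Primary-structure tip deflection at B by superposition:
  clockwise couple 29 at a = 2: M₀a(2L − a)/(2EI) = 406/EI
  UDL 40: wL⁴/(8EI) = 20480/EI
  δ_0 = 20886/EI
Tip deflection under a unit load at B: L³/(3EI) = 170.7/EI.
The prop prevents deflection at B: R_B = δ_0/δ_{BB} = 20886/170.7 = 122.4 kN.
Vertical equilibrium: R_A = ΣP − R_B = 320 − 122.4 = 197.6 kN.

R_A = 197.6 kN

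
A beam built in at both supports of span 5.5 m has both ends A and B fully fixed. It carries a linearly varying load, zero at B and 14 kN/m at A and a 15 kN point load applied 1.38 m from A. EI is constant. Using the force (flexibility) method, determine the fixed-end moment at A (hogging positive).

Take the two fixed-end moments M_A, M_B as redundants; the released structure is the simple span AB.
End rotations of the released simple span under the applied load (×1/EI):
  at A: triangular load, peak 14: w₀L³/(45EI) = 51.76/EI
  at B: triangular load, peak 14: 7w₀L³/(360EI) = 45.29/EI
  at A: point load 15 at a = 1.38: Pab(L + b)/(6LEI) = 24.86/EI
  at B: point load 15 at a = 1.38: Pab(L + a)/(6LEI) = 17.78/EI
  θ_A0 = 76.62/EI,  θ_B0 = 63.07/EI
Flexibility coefficients: a unit moment at one end gives L/(3EI) there and L/(6EI) at the far end, so f₁₁ = f₂₂ = 1.833/EI and f₁₂ = f₂₁ = 0.9167/EI.
Compatibility — zero rotation at each built-in end:
  1.833 M_A + 0.9167 M_B = 76.62
  0.9167 M_A + 1.833 M_B = 63.07
Solving the pair gives M_A = 32.79 kN·m and M_B = 18.01 kN·m (hogging).

M_A = 32.79 kN·m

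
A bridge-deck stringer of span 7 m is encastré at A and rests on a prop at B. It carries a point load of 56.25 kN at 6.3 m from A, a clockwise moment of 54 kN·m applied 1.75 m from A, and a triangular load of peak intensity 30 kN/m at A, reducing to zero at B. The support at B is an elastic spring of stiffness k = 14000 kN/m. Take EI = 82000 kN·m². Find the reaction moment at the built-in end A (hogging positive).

Take the reaction at B as the redundant and release it; the primary structure is a cantilever fixed at A.
Deflection at B on the released cantilever, summing each load's contribution:
  point load 56.25 at a = 6.3: Pa²(3L − a)/(6EI) = 5470/EI
  clockwise couple 54 at a = 1.75: M₀a(2L − a)/(2EI) = 578.8/EI
  triangular load, peak 30 at the fixed end: w₀L⁴/(30EI) = 2401/EI
  δ_0 = 8450/EI
Tip deflection under a unit load at B: L³/(3EI) = 114.3/EI.
With EI = 82000 kN·m²: δ_0 = 0.10304 m and δ_{BB} = 0.001394 m/kN.
Compatibility — the spring shortens by R_B/k under the reaction it provides: δ_0 − R_B·δ_{BB} = R_B/k. With 1/k = 0.000071 m/kN, R_B = δ_0 / (δ_{BB} + 1/k) = 0.10304 / (0.001394 + 0.000071) = 70.3 kN.
Moment equilibrium about A: M_A = Σ(load moments about A) − R_B·L = 653.4 − 70.3×7 = 161.3 kN·m.

M_A = 161.3 kN·m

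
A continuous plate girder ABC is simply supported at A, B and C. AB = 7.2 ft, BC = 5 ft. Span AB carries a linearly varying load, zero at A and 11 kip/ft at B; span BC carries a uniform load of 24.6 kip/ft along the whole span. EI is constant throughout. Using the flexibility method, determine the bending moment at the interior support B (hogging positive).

M_B = 53.94 kip·ft

Insert a hinge at B; M_B is the redundant, and each span becomes simply supported.
End slopes at the hinge B, treating each span as simply supported:
  span AB: triangular load, peak 11: w₀L³/(45EI) = 91.24/EI
  span BC: UDL 24.6: wL³/(24EI) = 128.1/EI
  relative rotation θ_0 = (91.24 + 128.1)/EI = 219.4/EI
A unit hogging moment at B produces rotation L₁/(3EI) + L₂/(3EI) = 4.067/EI.
Slope continuity at B: θ_0 = M_B·4.067/EI, so M_B = 219.4/4.067 = 53.94 kip·ft (hogging).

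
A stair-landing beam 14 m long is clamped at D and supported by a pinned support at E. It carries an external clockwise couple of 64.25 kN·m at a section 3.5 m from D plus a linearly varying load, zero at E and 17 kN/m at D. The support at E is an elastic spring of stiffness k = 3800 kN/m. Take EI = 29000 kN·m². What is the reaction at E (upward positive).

Choose R_E as the redundant. The primary structure is the cantilever fixed at D.
Primary-structure tip deflection at E by superposition:
  clockwise couple 64.25 at a = 3.5: M₀a(2L − a)/(2EI) = 2755/EI
  triangular load, peak 17 at the fixed end: w₀L⁴/(30EI) = 21769/EI
  δ_0 = 24524/EI
Flexibility coefficient — unit upward force at E: δ_{EE} = L³/(3EI) = 914.7/EI.
With EI = 29000 kN·m²: δ_0 = 0.84565 m and δ_{EE} = 0.03154 m/kN.
Compatibility — the spring shortens by R_E/k under the reaction it provides: δ_0 − R_E·δ_{EE} = R_E/k. With 1/k = 0.000263 m/kN, R_E = δ_0 / (δ_{EE} + 1/k) = 0.84565 / (0.03154 + 0.000263) = 26.59 kN.

R_E = 26.59 kN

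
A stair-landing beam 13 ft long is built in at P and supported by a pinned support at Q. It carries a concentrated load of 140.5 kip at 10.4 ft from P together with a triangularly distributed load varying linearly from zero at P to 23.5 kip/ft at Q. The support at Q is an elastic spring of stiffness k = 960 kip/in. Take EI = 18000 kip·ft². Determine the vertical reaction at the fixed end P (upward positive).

Take the reaction at Q as the redundant and release it; the primary structure is a cantilever fixed at P.
Free-end deflection of the primary structure under the applied loading (downward +):
  point load 140.5 at a = 10.4: Pa²(3L − a)/(6EI) = 72437/EI
  triangular load, peak 23.5 at the free end: 11w₀L⁴/(120EI) = 61525/EI
  δ_0 = 133962/EI
Tip deflection under a unit load at Q: L³/(3EI) = 732.3/EI.
With EI = 18000 kip·ft²: δ_0 = 7.4423 ft and δ_{QQ} = 0.040685 ft/kip.
Compatibility — the spring shortens by R_Q/k under the reaction it provides: δ_0 − R_Q·δ_{QQ} = R_Q/k. With 1/k = 1/(960×12) ft/kip = 0.000087 ft/kip, R_Q = δ_0 / (δ_{QQ} + 1/k) = 7.4423 / (0.040685 + 0.000087) = 182.5 kip.
Vertical equilibrium: R_P = ΣP − R_Q = 293.2 − 182.5 = 110.7 kip.

R_P = 110.7 kip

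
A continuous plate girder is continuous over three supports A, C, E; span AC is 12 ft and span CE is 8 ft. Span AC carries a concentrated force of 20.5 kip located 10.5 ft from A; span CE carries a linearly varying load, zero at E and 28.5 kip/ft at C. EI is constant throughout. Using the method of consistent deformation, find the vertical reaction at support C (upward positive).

R_C = 107.2 kip

Release continuity at C by inserting a hinge; the redundant is the internal moment M_C. The primary structure is two simply-supported spans AC and CE.
End slopes at the hinge C, treating each span as simply supported:
  span AC: point load 20.5 at a = 10.5: Pab(L + a)/(6LEI) = 100.9/EI
  span CE: triangular load, peak 28.5: w₀L³/(45EI) = 324.3/EI
  relative rotation θ_0 = (100.9 + 324.3)/EI = 425.2/EI
A unit hogging moment at C produces rotation L₁/(3EI) + L₂/(3EI) = 6.667/EI.
Compatibility: M_C·(L₁+L₂)/(3EI) = θ_0, giving M_C = 63.77 kip·ft (hogging).
Span AC, ΣM about A with M_C applied at C: R_C^{AC}·12 = 215.2 + 63.77, so R_C^{AC} = 23.25 kip and R_A = 20.5 − 23.25 = -2.752 kip.
Span CE, ΣM about E: R_C^{CE}·8 = 608 + 63.77, so R_C^{CE} = 83.97 kip and R_E = 114 − 83.97 = 30.03 kip.
R_C = 23.25 + 83.97 = 107.2 kip.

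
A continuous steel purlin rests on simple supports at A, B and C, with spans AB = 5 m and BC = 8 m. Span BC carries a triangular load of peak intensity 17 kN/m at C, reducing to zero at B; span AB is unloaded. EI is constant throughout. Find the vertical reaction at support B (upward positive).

Take M_B as the redundant. Released structure: two simple spans AB and BC with a hinge at B.
Discontinuity in slope at B on the released structure — sum the simple-span end rotations:
  span BC: triangular load, peak 17: 7w₀L³/(360EI) = 169.2/EI
  relative rotation θ_0 = (0 + 169.2)/EI = 169.2/EI
A unit hogging moment at B produces rotation L₁/(3EI) + L₂/(3EI) = 4.333/EI.
Slope continuity at B: θ_0 = M_B·4.333/EI, so M_B = 169.2/4.333 = 39.06 kN·m (hogging).
Span AB, ΣM about A with M_B applied at B: R_B^{AB}·5 = 0 + 39.06, so R_B^{AB} = 7.811 kN and R_A = 0 − 7.811 = -7.811 kN.
Span BC, ΣM about C: R_B^{BC}·8 = 181.3 + 39.06, so R_B^{BC} = 27.55 kN and R_C = 68 − 27.55 = 40.45 kN.
R_B = 7.811 + 27.55 = 35.36 kN.

R_B = 35.36 kN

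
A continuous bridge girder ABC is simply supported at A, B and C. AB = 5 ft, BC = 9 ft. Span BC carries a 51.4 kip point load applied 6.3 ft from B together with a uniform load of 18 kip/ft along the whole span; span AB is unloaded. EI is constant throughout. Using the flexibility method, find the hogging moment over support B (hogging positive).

Insert a hinge at B; M_B is the redundant, and each span becomes simply supported.
Discontinuity in slope at B on the released structure — sum the simple-span end rotations:
  span BC: point load 51.4 at a = 6.3: Pab(L + b)/(6LEI) = 189.4/EI
  span BC: UDL 18: wL³/(24EI) = 546.8/EI
  relative rotation θ_0 = (0 + 736.2)/EI = 736.2/EI
A unit hogging moment at B produces rotation L₁/(3EI) + L₂/(3EI) = 4.667/EI.
Slope continuity at B: θ_0 = M_B·4.667/EI, so M_B = 736.2/4.667 = 157.8 kip·ft (hogging).

M_B = 157.8 kip·ft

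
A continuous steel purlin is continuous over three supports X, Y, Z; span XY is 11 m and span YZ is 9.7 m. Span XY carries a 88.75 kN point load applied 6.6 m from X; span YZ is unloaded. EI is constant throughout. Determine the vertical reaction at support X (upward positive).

Release continuity at Y by inserting a hinge; the redundant is the internal moment M_Y. The primary structure is two simply-supported spans XY and YZ.
Rotations at Y on the released spans (each span's end-slope, ×1/EI):
  span XY: point load 88.75 at a = 6.6: Pab(L + a)/(6LEI) = 687.3/EI
  relative rotation θ_0 = (687.3 + 0)/EI = 687.3/EI
A unit hogging moment at Y produces rotation L₁/(3EI) + L₂/(3EI) = 6.9/EI.
Compatibility: M_Y·(L₁+L₂)/(3EI) = θ_0, giving M_Y = 99.61 kN·m (hogging).
Span XY, ΣM about X with M_Y applied at Y: R_Y^{XY}·11 = 585.8 + 99.61, so R_Y^{XY} = 62.31 kN and R_X = 88.75 − 62.31 = 26.44 kN.

R_X = 26.44 kN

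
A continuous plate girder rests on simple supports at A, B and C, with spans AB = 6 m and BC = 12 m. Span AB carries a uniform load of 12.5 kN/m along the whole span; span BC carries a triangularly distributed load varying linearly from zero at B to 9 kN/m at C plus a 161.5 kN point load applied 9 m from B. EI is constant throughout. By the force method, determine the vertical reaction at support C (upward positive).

Take M_B as the redundant. Released structure: two simple spans AB and BC with a hinge at B.
Rotations at B on the released spans (each span's end-slope, ×1/EI):
  span AB: UDL 12.5: wL³/(24EI) = 112.5/EI
  span BC: triangular load, peak 9: 7w₀L³/(360EI) = 302.4/EI
  span BC: point load 161.5 at a = 9: Pab(L + b)/(6LEI) = 908.4/EI
  relative rotation θ_0 = (112.5 + 1211)/EI = 1323/EI
A unit hogging moment at B produces rotation L₁/(3EI) + L₂/(3EI) = 6/EI.
Slope continuity at B: θ_0 = M_B·6/EI, so M_B = 1323/6 = 220.6 kN·m (hogging).
Span BC, ΣM about C: R_B^{BC}·12 = 700.5 + 220.6, so R_B^{BC} = 76.75 kN and R_C = 215.5 − 76.75 = 138.7 kN.

R_C = 138.7 kN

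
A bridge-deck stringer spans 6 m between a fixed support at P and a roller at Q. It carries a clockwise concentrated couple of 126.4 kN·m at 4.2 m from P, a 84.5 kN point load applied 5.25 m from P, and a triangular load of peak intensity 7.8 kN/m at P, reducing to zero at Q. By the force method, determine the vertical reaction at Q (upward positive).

Release the roller at Q. Primary structure: cantilever fixed at P.
Free-end deflection of the primary structure under the applied loading (downward +):
  clockwise couple 126.4 at a = 4.2: M₀a(2L − a)/(2EI) = 2070/EI
  point load 84.5 at a = 5.25: Pa²(3L − a)/(6EI) = 4949/EI
  triangular load, peak 7.8 at the fixed end: w₀L⁴/(30EI) = 337/EI
  δ_0 = 7357/EI
Tip deflection under a unit load at Q: L³/(3EI) = 72/EI.
The prop prevents deflection at Q: R_Q = δ_0/δ_{QQ} = 7357/72 = 102.2 kN.

R_Q = 102.2 kN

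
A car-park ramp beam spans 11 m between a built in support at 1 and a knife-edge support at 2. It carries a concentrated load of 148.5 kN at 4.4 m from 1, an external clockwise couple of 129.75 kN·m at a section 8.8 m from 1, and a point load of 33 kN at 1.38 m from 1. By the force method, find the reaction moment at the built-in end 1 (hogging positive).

Release the roller at 2. Primary structure: cantilever fixed at 1.
Free-end deflection of the primary structure under the applied loading (downward +):
  point load 148.5 at a = 4.4: Pa²(3L − a)/(6EI) = 13704/EI
  clockwise couple 129.75 at a = 8.8: M₀a(2L − a)/(2EI) = 7536/EI
  point load 33 at a = 1.38: Pa²(3L − a)/(6EI) = 331.2/EI
  δ_0 = 21571/EI
Tip deflection under a unit load at 2: L³/(3EI) = 443.7/EI.
The prop prevents deflection at 2: R_2 = δ_0/δ_{22} = 21571/443.7 = 48.62 kN.
Moment equilibrium about 1: M_1 = Σ(load moments about 1) − R_2·L = 828.7 − 48.62×11 = 293.9 kN·m.

M_1 = 293.9 kN·m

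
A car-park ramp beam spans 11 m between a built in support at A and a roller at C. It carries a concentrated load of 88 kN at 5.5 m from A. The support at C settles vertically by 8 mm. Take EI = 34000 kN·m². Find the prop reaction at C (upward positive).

Release the roller at C. Primary structure: cantilever fixed at A.
Downward deflection at the released point C due to the loads:
  point load 88 at a = 5.5: Pa²(3L − a)/(6EI) = 12201/EI
Flexibility coefficient — unit upward force at C: δ_{CC} = L³/(3EI) = 443.7/EI.
With EI = 34000 kN·m²: δ_0 = 0.35885 m and δ_{CC} = 0.013049 m/kN.
Compatibility — the beam at C must follow the support down by 0.008 m: δ_0 − R_C·δ_{CC} = 0.008, so R_C = (0.35885 − 0.008)/0.013049 = 26.89 kN.

R_C = 26.89 kN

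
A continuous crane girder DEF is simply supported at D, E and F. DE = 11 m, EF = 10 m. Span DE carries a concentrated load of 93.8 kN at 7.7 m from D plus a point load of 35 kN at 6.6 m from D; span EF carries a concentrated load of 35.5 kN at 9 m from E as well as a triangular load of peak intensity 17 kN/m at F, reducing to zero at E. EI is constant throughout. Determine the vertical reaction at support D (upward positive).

Insert a hinge at E; M_E is the redundant, and each span becomes simply supported.
Discontinuity in slope at E on the released structure — sum the simple-span end rotations:
  span DE: point load 93.8 at a = 7.7: Pab(L + a)/(6LEI) = 675.3/EI
  span DE: point load 35 at a = 6.6: Pab(L + a)/(6LEI) = 271/EI
  span EF: point load 35.5 at a = 9: Pab(L + b)/(6LEI) = 58.58/EI
  span EF: triangular load, peak 17: 7w₀L³/(360EI) = 330.6/EI
  relative rotation θ_0 = (946.4 + 389.1)/EI = 1335/EI
A unit hogging moment at E produces rotation L₁/(3EI) + L₂/(3EI) = 7/EI.
Slope continuity at E: θ_0 = M_E·7/EI, so M_E = 1335/7 = 190.8 kN·m (hogging).
Span DE, ΣM about D with M_E applied at E: R_E^{DE}·11 = 953.3 + 190.8, so R_E^{DE} = 104 kN and R_D = 128.8 − 104 = 24.8 kN.

R_D = 24.8 kN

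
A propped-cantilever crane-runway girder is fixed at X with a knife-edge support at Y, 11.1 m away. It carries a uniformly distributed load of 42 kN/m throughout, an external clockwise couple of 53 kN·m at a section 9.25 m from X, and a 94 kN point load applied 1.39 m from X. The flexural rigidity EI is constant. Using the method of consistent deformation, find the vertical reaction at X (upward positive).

R_X = 376.3 kN

Release the roller at Y. Primary structure: cantilever fixed at X.
Free-end deflection of the primary structure under the applied loading (downward +):
  UDL 42: wL⁴/(8EI) = 79699/EI
  clockwise couple 53 at a = 9.25: M₀a(2L − a)/(2EI) = 3174/EI
  point load 94 at a = 1.39: Pa²(3L − a)/(6EI) = 965.9/EI
  δ_0 = 83839/EI
Tip deflection under a unit load at Y: L³/(3EI) = 455.9/EI.
The prop prevents deflection at Y: R_Y = δ_0/δ_{YY} = 83839/455.9 = 183.9 kN.
Vertical equilibrium: R_X = ΣP − R_Y = 560.2 − 183.9 = 376.3 kN.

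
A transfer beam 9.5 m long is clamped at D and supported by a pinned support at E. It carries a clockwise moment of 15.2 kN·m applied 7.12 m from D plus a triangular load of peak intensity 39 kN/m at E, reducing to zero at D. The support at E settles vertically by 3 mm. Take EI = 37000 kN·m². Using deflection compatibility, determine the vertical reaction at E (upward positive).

Release the roller at E. Primary structure: cantilever fixed at D.
Downward deflection at the released point E due to the loads:
  clockwise couple 15.2 at a = 7.12: M₀a(2L − a)/(2EI) = 642.9/EI
  triangular load, peak 39 at the free end: 11w₀L⁴/(120EI) = 29119/EI
  δ_0 = 29761/EI
Flexibility coefficient — unit upward force at E: δ_{EE} = L³/(3EI) = 285.8/EI.
With EI = 37000 kN·m²: δ_0 = 0.80436 m and δ_{EE} = 0.007724 m/kN.
Compatibility — the beam at E must follow the support down by 0.003 m: δ_0 − R_E·δ_{EE} = 0.003, so R_E = (0.80436 − 0.003)/0.007724 = 103.7 kN.

R_E = 103.7 kN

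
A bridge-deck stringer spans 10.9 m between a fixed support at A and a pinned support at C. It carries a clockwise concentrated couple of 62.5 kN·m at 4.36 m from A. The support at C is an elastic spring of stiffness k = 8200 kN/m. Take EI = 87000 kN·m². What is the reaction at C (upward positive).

R_C = 5.373 kN

Release the roller at C. Primary structure: cantilever fixed at A.
Downward deflection at the released point C due to the loads:
  clockwise couple 62.5 at a = 4.36: M₀a(2L − a)/(2EI) = 2376/EI
Flexibility coefficient — unit upward force at C: δ_{CC} = L³/(3EI) = 431.7/EI.
With EI = 87000 kN·m²: δ_0 = 0.027313 m and δ_{CC} = 0.004962 m/kN.
Compatibility — the spring shortens by R_C/k under the reaction it provides: δ_0 − R_C·δ_{CC} = R_C/k. With 1/k = 0.000122 m/kN, R_C = δ_0 / (δ_{CC} + 1/k) = 0.027313 / (0.004962 + 0.000122) = 5.373 kN.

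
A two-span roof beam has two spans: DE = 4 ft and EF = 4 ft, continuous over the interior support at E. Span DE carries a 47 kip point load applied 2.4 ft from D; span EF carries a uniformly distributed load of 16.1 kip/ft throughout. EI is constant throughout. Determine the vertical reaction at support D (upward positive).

Insert a hinge at E; M_E is the redundant, and each span becomes simply supported.
End slopes at the hinge E, treating each span as simply supported:
  span DE: point load 47 at a = 2.4: Pab(L + a)/(6LEI) = 48.13/EI
  span EF: UDL 16.1: wL³/(24EI) = 42.93/EI
  relative rotation θ_0 = (48.13 + 42.93)/EI = 91.06/EI
A unit hogging moment at E produces rotation L₁/(3EI) + L₂/(3EI) = 2.667/EI.
Compatibility: M_E·(L₁+L₂)/(3EI) = θ_0, giving M_E = 34.15 kip·ft (hogging).
Span DE, ΣM about D with M_E applied at E: R_E^{DE}·4 = 112.8 + 34.15, so R_E^{DE} = 36.74 kip and R_D = 47 − 36.74 = 10.26 kip.

R_D = 10.26 kip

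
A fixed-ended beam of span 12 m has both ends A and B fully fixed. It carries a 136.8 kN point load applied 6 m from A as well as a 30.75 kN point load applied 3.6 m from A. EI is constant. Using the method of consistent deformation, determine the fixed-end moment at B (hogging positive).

Release both end moments; the primary structure is a simply-supported span AB with redundants M_A and M_B.
On the primary (simply-supported) span, the end slopes from the loading are:
  at A: point load 136.8 at a = 6: Pab(L + b)/(6LEI) = 1231/EI
  at B: point load 136.8 at a = 6: Pab(L + a)/(6LEI) = 1231/EI
  at A: point load 30.75 at a = 3.6: Pab(L + b)/(6LEI) = 263.5/EI
  at B: point load 30.75 at a = 3.6: Pab(L + a)/(6LEI) = 201.5/EI
  θ_A0 = 1495/EI,  θ_B0 = 1433/EI
Flexibility coefficients: a unit moment at one end gives L/(3EI) there and L/(6EI) at the far end, so f₁₁ = f₂₂ = 4/EI and f₁₂ = f₂₁ = 2/EI.
Compatibility — zero rotation at each built-in end:
  4 M_A + 2 M_B = 1495
  2 M_A + 4 M_B = 1433
Solving the pair gives M_A = 259.4 kN·m and M_B = 228.4 kN·m (hogging).

M_B = 228.4 kN·m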